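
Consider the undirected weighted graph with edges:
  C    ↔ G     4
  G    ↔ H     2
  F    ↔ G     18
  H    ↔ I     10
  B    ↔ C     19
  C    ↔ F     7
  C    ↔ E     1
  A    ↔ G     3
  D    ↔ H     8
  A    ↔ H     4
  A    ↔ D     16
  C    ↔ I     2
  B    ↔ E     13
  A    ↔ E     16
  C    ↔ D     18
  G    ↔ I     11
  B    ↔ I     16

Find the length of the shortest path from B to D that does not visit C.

A few of the B→D routes:
B-E-A-H-D: 13 + 16 + 4 + 8 = 41
B-I-H-D: 16 + 10 + 8 = 34
B-I-G-A-H-D: 16 + 11 + 3 + 4 + 8 = 42
B-E-A-G-H-D: 13 + 16 + 3 + 2 + 8 = 42
B-I-G-H-D: 16 + 11 + 2 + 8 = 37
The minimum is 34.

34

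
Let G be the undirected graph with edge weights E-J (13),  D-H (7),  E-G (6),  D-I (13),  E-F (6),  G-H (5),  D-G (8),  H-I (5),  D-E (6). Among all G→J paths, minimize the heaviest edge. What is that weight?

Routes from G to J:
G -> E -> J: max(6, 13) = 13
G -> D -> E -> J: max(8, 6, 13) = 13
G -> H -> D -> E -> J: max(5, 7, 6, 13) = 13
G -> H -> I -> D -> E -> J: max(5, 5, 13, 6, 13) = 13
Smallest bottleneck: 13.

13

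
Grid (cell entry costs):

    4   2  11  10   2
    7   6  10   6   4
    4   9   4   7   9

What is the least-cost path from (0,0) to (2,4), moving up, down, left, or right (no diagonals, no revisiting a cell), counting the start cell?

Cheapest: r0c0 r0c1 r1c1 r1c2 r1c3 r1c4 r2c4
  4 + 2 + 6 + 10 + 6 + 4 + 9 = 41

41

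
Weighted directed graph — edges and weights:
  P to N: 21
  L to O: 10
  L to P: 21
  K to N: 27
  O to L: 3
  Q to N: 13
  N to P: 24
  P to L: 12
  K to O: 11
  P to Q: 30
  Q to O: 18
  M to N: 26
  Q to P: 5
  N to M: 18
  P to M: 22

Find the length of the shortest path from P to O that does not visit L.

48

Candidate routes:
P→Q→O: 30 + 18 = 48
Best route has total 48.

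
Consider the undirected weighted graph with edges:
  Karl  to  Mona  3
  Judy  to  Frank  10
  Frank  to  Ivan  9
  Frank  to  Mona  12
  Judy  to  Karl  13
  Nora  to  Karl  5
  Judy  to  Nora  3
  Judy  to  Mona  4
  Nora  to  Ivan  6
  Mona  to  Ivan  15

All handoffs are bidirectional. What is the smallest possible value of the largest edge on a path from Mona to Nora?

Checking several routes:
Mona → Judy → Nora: max(4, 3) = 4
Mona → Karl → Nora: max(3, 5) = 5
Mona → Judy → Frank → Ivan → Nora: max(4, 10, 9, 6) = 10
Mona → Frank → Judy → Nora: max(12, 10, 3) = 12
Mona → Judy → Karl → Nora: max(4, 13, 5) = 13
Mona → Frank → Ivan → Nora: max(12, 9, 6) = 12
The minimum achievable maximum is 4.

4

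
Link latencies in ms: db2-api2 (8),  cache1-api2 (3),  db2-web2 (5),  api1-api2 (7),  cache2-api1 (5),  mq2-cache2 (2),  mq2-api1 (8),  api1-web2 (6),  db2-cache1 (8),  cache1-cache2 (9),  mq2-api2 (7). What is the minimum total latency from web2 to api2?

13

Checking several routes:
web2-api1-cache2-cache1-api2: 6 + 5 + 9 + 3 = 23
web2-api1-mq2-api2: 6 + 8 + 7 = 21
web2-db2-cache1-api2: 5 + 8 + 3 = 16
web2-api1-api2: 6 + 7 = 13
web2-db2-api2: 5 + 8 = 13
web2-api1-cache2-mq2-api2: 6 + 5 + 2 + 7 = 20
Best route has total 13 ms.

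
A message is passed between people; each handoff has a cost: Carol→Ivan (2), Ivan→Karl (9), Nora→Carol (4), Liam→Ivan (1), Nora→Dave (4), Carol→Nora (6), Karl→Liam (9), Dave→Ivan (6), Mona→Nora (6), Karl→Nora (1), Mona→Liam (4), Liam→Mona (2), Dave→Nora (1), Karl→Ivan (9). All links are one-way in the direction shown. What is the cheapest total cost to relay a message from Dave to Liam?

Routes from Dave to Liam:
Dave→Ivan→Karl→Liam: 6 + 9 + 9 = 24
Dave→Nora→Carol→Ivan→Karl→Liam: 1 + 4 + 2 + 9 + 9 = 25
Best route has total 24.

24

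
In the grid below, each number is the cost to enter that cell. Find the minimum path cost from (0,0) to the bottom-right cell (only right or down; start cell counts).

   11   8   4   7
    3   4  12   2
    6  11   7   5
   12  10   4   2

One optimal route is [0,0] -> [0,1] -> [0,2] -> [0,3] -> [1,3] -> [2,3] -> [3,3].
Its cost is 11 + 8 + 4 + 7 + 2 + 5 + 2 = 39.

39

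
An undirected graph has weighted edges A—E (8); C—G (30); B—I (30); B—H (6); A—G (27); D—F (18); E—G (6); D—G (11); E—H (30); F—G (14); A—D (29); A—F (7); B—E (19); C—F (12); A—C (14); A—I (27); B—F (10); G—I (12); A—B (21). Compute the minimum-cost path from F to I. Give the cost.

26

Checking several routes:
F→B→I: 10 + 30 = 40
F→A→G→I: 7 + 27 + 12 = 46
F→G→I: 14 + 12 = 26
F→A→E→G→I: 7 + 8 + 6 + 12 = 33
F→A→I: 7 + 27 = 34
F→D→G→I: 18 + 11 + 12 = 41
Shortest: 26.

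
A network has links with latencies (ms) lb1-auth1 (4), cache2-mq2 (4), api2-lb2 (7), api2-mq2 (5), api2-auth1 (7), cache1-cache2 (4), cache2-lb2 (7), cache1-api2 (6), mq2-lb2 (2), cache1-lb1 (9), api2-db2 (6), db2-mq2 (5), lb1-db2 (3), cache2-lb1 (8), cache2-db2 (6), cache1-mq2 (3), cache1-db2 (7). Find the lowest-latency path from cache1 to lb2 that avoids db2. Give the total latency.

Comparing a few candidate routes:
cache1 - mq2 - lb2: 3 + 2 = 5
cache1 - cache2 - mq2 - lb2: 4 + 4 + 2 = 10
cache1 - cache2 - lb2: 4 + 7 = 11
Best route has total 5 ms.

5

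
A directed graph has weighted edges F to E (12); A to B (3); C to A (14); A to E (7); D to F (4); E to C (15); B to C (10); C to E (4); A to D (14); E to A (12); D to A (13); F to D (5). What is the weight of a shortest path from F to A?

Paths from F to A:
F-E-A: 12 + 12 = 24
F-D-A: 5 + 13 = 18
F-E-C-A: 12 + 15 + 14 = 41
Shortest: 18.

18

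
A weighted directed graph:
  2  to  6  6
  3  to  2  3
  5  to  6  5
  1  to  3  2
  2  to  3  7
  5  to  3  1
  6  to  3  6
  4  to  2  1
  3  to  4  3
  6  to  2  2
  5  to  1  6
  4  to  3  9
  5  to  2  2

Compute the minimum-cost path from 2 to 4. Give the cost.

10

Candidate routes:
2 → 6 → 3 → 4: 6 + 6 + 3 = 15
2 → 3 → 4: 7 + 3 = 10
Best route has total 10.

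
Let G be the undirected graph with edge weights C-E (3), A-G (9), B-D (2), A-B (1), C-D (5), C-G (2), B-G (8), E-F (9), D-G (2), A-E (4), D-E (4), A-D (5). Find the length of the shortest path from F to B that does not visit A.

Comparing a few candidate routes:
F-E-C-G-D-B: 9 + 3 + 2 + 2 + 2 = 18
F-E-C-D-G-B: 9 + 3 + 5 + 2 + 8 = 27
F-E-D-B: 9 + 4 + 2 = 15
F-E-C-D-B: 9 + 3 + 5 + 2 = 19
F-E-D-G-B: 9 + 4 + 2 + 8 = 23
F-E-C-G-B: 9 + 3 + 2 + 8 = 22
Shortest: 15.

15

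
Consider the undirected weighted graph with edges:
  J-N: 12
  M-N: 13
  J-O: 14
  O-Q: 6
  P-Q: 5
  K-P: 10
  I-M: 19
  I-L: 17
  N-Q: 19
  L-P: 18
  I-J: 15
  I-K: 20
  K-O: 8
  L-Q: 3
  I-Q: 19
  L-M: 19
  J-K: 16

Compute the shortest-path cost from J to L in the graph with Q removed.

32

Checking several routes:
J-N-M-L: 12 + 13 + 19 = 44
J-I-L: 15 + 17 = 32
J-K-P-L: 16 + 10 + 18 = 44
Best route has total 32.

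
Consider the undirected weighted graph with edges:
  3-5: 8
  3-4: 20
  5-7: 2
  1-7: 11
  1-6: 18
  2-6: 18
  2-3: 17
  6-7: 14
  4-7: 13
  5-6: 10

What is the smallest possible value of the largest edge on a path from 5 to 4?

A few of the 5→4 routes:
5 - 6 - 1 - 7 - 4: max(10, 18, 11, 13) = 18
5 - 6 - 7 - 4: max(10, 14, 13) = 14
5 - 7 - 4: max(2, 13) = 13
5 - 3 - 2 - 6 - 7 - 4: max(8, 17, 18, 14, 13) = 18
The minimum achievable maximum is 13.

13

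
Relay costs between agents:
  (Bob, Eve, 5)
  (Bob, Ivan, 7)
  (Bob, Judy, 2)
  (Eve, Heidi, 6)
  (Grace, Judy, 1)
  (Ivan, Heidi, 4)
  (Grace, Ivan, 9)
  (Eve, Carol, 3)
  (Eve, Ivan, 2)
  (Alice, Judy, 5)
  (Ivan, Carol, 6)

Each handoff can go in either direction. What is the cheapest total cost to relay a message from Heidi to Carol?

Checking several routes:
Heidi→Eve→Ivan→Carol: 6 + 2 + 6 = 14
Heidi→Eve→Carol: 6 + 3 = 9
Heidi→Ivan→Carol: 4 + 6 = 10
Heidi→Ivan→Eve→Carol: 4 + 2 + 3 = 9
Heidi→Ivan→Bob→Eve→Carol: 4 + 7 + 5 + 3 = 19
Heidi→Eve→Bob→Ivan→Carol: 6 + 5 + 7 + 6 = 24
Shortest: 9.

9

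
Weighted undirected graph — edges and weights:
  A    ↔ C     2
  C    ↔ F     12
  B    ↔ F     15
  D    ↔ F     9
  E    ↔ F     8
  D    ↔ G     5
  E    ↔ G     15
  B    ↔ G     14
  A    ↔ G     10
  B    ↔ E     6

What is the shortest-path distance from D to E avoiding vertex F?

Candidate routes:
D→G→B→E: 5 + 14 + 6 = 25
D→G→E: 5 + 15 = 20
The minimum is 20.

20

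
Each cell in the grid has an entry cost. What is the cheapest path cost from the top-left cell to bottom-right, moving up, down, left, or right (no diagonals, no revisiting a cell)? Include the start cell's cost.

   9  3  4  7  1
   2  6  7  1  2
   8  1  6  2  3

29

One optimal route is r0c0 r0c1 r0c2 r0c3 r0c4 r1c4 r2c4.
Its cost is 9 + 3 + 4 + 7 + 1 + 2 + 3 = 29.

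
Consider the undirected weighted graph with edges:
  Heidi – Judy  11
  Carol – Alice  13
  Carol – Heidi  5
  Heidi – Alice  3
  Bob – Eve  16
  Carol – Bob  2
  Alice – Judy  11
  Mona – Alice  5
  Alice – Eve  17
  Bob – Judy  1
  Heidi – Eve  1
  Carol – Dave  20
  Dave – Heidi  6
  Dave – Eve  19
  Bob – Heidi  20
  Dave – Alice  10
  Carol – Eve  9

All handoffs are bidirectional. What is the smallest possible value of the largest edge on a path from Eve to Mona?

Checking several routes:
Eve → Carol → Heidi → Dave → Alice → Mona: max(9, 5, 6, 10, 5) = 10
Eve → Heidi → Dave → Alice → Mona: max(1, 6, 10, 5) = 10
Eve → Heidi → Alice → Mona: max(1, 3, 5) = 5
Eve → Carol → Heidi → Alice → Mona: max(9, 5, 3, 5) = 9
Best route has worst link 5.

5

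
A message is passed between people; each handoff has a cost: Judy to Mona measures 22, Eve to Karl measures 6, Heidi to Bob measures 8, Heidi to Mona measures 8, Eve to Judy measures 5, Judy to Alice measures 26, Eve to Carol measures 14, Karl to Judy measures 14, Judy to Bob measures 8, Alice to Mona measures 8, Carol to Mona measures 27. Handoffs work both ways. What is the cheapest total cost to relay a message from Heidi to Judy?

A few of the Heidi→Judy routes:
Heidi→Mona→Judy: 8 + 22 = 30
Heidi→Bob→Judy: 8 + 8 = 16
Heidi→Mona→Carol→Eve→Judy: 8 + 27 + 14 + 5 = 54
Heidi→Mona→Alice→Judy: 8 + 8 + 26 = 42
Best route has total 16.

16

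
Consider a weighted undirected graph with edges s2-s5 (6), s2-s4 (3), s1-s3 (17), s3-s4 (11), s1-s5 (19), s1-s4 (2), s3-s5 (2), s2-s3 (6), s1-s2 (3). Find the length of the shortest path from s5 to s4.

Some routes from s5 to s4:
s5 - s2 - s4: 6 + 3 = 9
s5 - s3 - s4: 2 + 11 = 13
s5 - s3 - s2 - s4: 2 + 6 + 3 = 11
s5 - s2 - s1 - s4: 6 + 3 + 2 = 11
The minimum is 9.

9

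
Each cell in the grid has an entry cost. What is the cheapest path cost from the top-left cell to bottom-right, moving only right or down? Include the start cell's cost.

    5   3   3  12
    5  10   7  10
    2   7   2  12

32

One optimal route is [0,0]→[0,1]→[0,2]→[1,2]→[2,2]→[2,3].
Its cost is 5 + 3 + 3 + 7 + 2 + 12 = 32.
(Top row then right column would cost 45.)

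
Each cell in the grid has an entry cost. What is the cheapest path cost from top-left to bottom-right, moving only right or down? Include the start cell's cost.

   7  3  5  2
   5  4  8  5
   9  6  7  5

27

Path r0c0 → r0c1 → r0c2 → r0c3 → r1c3 → r2c3: 7 + 3 + 5 + 2 + 5 + 5 = 27.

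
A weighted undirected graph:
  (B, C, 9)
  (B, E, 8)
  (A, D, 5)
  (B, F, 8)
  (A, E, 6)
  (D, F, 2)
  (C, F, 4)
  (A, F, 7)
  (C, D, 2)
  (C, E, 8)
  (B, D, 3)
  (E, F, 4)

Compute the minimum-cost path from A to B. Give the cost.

Comparing a few candidate routes:
A -> E -> F -> D -> B: 6 + 4 + 2 + 3 = 15
A -> F -> D -> B: 7 + 2 + 3 = 12
A -> D -> F -> B: 5 + 2 + 8 = 15
A -> D -> B: 5 + 3 = 8
A -> E -> B: 6 + 8 = 14
Shortest: 8.

8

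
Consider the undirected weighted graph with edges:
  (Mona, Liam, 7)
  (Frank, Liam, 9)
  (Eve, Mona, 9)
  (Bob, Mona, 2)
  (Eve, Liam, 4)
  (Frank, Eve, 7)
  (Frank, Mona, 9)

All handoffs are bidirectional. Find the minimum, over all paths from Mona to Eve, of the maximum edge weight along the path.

Routes from Mona to Eve:
Mona→Frank→Eve: max(9, 7) = 9
Mona→Frank→Liam→Eve: max(9, 9, 4) = 9
Mona→Liam→Eve: max(7, 4) = 7
Mona→Eve: max(9) = 9
Mona→Liam→Frank→Eve: max(7, 9, 7) = 9
The minimum achievable maximum is 7.

7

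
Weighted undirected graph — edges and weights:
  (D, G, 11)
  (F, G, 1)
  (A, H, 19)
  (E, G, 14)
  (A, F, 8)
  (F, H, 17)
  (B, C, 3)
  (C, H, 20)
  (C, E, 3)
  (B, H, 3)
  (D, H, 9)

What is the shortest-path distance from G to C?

17

Checking several routes:
G→D→H→B→C: 11 + 9 + 3 + 3 = 26
G→F→A→H→B→C: 1 + 8 + 19 + 3 + 3 = 34
G→F→H→B→C: 1 + 17 + 3 + 3 = 24
G→E→C: 14 + 3 = 17
The minimum is 17.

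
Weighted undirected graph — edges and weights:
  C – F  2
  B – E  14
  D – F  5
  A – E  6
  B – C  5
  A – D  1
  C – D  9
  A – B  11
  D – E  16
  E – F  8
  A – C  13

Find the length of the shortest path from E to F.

8

A few of the E→F routes:
E -> A -> D -> C -> F: 6 + 1 + 9 + 2 = 18
E -> F: 8
E -> A -> D -> F: 6 + 1 + 5 = 12
The minimum is 8.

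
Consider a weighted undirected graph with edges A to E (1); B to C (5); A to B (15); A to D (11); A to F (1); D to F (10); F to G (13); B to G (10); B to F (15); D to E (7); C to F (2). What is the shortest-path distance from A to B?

Checking several routes:
A - B: 15
A - F - B: 1 + 15 = 16
A - F - C - B: 1 + 2 + 5 = 8
A - F - G - B: 1 + 13 + 10 = 24
Shortest: 8.

8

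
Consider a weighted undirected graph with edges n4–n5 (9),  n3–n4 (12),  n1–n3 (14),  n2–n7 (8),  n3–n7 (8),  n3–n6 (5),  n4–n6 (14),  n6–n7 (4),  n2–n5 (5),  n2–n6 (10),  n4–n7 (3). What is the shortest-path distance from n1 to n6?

Checking several routes:
n1 → n3 → n4 → n6: 14 + 12 + 14 = 40
n1 → n3 → n4 → n7 → n6: 14 + 12 + 3 + 4 = 33
n1 → n3 → n6: 14 + 5 = 19
n1 → n3 → n7 → n6: 14 + 8 + 4 = 26
n1 → n3 → n7 → n4 → n6: 14 + 8 + 3 + 14 = 39
n1 → n3 → n7 → n2 → n6: 14 + 8 + 8 + 10 = 40
Best route has total 19.

19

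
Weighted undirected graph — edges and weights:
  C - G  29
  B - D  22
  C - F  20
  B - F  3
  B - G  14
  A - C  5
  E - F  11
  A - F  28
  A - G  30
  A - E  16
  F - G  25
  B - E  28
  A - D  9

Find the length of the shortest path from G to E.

A few of the G→E routes:
G→B→E: 14 + 28 = 42
G→B→F→E: 14 + 3 + 11 = 28
G→F→B→E: 25 + 3 + 28 = 56
G→C→A→E: 29 + 5 + 16 = 50
G→A→E: 30 + 16 = 46
G→F→E: 25 + 11 = 36
The minimum is 28.

28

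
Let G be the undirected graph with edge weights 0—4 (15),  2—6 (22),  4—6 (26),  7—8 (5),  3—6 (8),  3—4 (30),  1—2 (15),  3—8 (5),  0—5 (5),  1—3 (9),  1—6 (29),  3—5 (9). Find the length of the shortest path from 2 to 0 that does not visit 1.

44

Paths from 2 to 0 avoiding 1:
2 - 6 - 4 - 0: 22 + 26 + 15 = 63
2 - 6 - 3 - 5 - 0: 22 + 8 + 9 + 5 = 44
2 - 6 - 4 - 3 - 5 - 0: 22 + 26 + 30 + 9 + 5 = 92
2 - 6 - 3 - 4 - 0: 22 + 8 + 30 + 15 = 75
Best route has total 44.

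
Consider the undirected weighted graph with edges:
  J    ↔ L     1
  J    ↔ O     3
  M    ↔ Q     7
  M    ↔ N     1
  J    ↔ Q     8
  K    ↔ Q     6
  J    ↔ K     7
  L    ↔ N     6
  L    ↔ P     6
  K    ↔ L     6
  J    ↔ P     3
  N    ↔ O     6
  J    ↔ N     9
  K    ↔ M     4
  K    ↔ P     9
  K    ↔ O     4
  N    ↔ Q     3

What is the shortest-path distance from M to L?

Comparing a few candidate routes:
M - N - O - J - L: 1 + 6 + 3 + 1 = 11
M - K - O - J - L: 4 + 4 + 3 + 1 = 12
M - N - J - L: 1 + 9 + 1 = 11
M - N - L: 1 + 6 = 7
M - K - L: 4 + 6 = 10
M - K - J - L: 4 + 7 + 1 = 12
Best route has total 7.

7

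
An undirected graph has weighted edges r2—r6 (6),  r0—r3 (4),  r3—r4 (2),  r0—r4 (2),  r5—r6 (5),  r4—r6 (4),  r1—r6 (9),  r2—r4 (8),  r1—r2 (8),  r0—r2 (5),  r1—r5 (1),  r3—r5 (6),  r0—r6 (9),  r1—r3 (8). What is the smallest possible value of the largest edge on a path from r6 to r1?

5

Comparing a few candidate routes:
r6→r2→r0→r3→r5→r1: max(6, 5, 4, 6, 1) = 6
r6→r5→r1: max(5, 1) = 5
r6→r4→r3→r5→r1: max(4, 2, 6, 1) = 6
r6→r4→r0→r3→r5→r1: max(4, 2, 4, 6, 1) = 6
Best route has worst link 5.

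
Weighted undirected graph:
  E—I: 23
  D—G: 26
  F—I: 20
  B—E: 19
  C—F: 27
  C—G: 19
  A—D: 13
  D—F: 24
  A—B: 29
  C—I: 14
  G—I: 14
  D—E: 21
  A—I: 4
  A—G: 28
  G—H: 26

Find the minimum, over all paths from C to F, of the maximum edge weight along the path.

Comparing a few candidate routes:
C→I→E→D→F: max(14, 23, 21, 24) = 24
C→G→I→F: max(19, 14, 20) = 20
C→I→F: max(14, 20) = 20
The minimum achievable maximum is 20.

20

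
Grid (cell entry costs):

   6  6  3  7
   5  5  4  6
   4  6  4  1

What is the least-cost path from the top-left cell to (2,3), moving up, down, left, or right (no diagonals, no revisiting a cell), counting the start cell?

24

Path (0,0) -> (0,1) -> (0,2) -> (1,2) -> (2,2) -> (2,3): 6 + 6 + 3 + 4 + 4 + 1 = 24.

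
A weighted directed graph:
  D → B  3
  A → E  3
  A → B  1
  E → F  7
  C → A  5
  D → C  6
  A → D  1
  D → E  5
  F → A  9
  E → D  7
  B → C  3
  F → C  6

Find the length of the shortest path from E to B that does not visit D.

17

Routes from E to B avoiding D:
E-F-A-B: 7 + 9 + 1 = 17
E-F-C-A-B: 7 + 6 + 5 + 1 = 19
Best route has total 17.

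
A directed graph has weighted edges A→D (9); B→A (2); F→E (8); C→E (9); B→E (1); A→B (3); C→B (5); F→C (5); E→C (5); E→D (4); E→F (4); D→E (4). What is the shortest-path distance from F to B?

10

Candidate routes:
F - C - B: 5 + 5 = 10
F - E - C - B: 8 + 5 + 5 = 18
Shortest: 10.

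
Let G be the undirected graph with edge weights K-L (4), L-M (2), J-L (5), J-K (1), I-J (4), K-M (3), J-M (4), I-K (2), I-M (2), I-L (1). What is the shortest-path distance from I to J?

3

A few of the I→J routes:
I-L-J: 1 + 5 = 6
I-K-J: 2 + 1 = 3
I-J: 4
I-M-K-J: 2 + 3 + 1 = 6
I-L-K-J: 1 + 4 + 1 = 6
The minimum is 3.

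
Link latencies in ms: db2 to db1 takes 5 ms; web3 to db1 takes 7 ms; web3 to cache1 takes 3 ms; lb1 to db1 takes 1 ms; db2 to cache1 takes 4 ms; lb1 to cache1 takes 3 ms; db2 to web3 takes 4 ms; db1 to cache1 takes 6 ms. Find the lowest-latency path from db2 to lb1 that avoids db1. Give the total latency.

7

Routes from db2 to lb1 avoiding db1:
db2 → web3 → cache1 → lb1: 4 + 3 + 3 = 10
db2 → cache1 → lb1: 4 + 3 = 7
Best route has total 7 ms.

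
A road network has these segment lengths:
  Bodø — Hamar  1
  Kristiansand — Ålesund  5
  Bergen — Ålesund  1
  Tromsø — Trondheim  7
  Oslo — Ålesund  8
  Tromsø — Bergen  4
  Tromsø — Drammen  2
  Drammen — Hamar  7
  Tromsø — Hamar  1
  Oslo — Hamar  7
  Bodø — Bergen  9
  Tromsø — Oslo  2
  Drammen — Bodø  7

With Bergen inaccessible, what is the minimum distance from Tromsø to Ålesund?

Paths from Tromsø to Ålesund avoiding Bergen:
Tromsø -> Drammen -> Hamar -> Oslo -> Ålesund: 2 + 7 + 7 + 8 = 24
Tromsø -> Oslo -> Ålesund: 2 + 8 = 10
Tromsø -> Hamar -> Oslo -> Ålesund: 1 + 7 + 8 = 16
Tromsø -> Drammen -> Bodø -> Hamar -> Oslo -> Ålesund: 2 + 7 + 1 + 7 + 8 = 25
Best route has total 10.

10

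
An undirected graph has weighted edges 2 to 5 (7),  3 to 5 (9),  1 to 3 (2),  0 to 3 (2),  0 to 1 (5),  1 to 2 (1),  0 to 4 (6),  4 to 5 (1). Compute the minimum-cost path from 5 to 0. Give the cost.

Routes from 5 to 0:
5-2-1-3-0: 7 + 1 + 2 + 2 = 12
5-2-1-0: 7 + 1 + 5 = 13
5-4-0: 1 + 6 = 7
5-3-0: 9 + 2 = 11
5-3-1-0: 9 + 2 + 5 = 16
Best route has total 7.

7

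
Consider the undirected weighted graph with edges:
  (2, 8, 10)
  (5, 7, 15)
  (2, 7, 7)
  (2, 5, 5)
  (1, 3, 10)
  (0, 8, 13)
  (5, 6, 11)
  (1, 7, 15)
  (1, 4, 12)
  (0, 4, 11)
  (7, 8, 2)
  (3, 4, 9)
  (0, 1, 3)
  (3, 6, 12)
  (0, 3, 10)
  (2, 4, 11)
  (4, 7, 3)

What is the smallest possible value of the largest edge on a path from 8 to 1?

10

Comparing a few candidate routes:
8 - 7 - 4 - 3 - 0 - 1: max(2, 3, 9, 10, 3) = 10
8 - 2 - 7 - 4 - 0 - 1: max(10, 7, 3, 11, 3) = 11
8 - 2 - 7 - 4 - 0 - 3 - 1: max(10, 7, 3, 11, 10, 10) = 11
8 - 2 - 7 - 4 - 3 - 0 - 1: max(10, 7, 3, 9, 10, 3) = 10
8 - 2 - 7 - 4 - 3 - 1: max(10, 7, 3, 9, 10) = 10
8 - 7 - 4 - 3 - 1: max(2, 3, 9, 10) = 10
Best route has worst link 10.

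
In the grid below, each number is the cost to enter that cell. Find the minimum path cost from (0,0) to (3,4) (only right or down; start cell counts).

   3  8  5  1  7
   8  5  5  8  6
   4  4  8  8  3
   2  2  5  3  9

Cheapest: r0c0 -> r1c0 -> r2c0 -> r3c0 -> r3c1 -> r3c2 -> r3c3 -> r3c4
  3 + 8 + 4 + 2 + 2 + 5 + 3 + 9 = 36

36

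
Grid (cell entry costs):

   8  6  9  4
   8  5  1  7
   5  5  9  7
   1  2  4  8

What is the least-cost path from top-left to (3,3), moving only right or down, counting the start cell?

36

Take r0c0 r1c0 r2c0 r3c0 r3c1 r3c2 r3c3 for a total of 8 + 8 + 5 + 1 + 2 + 4 + 8 = 36.
For comparison, the top-then-right route costs 49.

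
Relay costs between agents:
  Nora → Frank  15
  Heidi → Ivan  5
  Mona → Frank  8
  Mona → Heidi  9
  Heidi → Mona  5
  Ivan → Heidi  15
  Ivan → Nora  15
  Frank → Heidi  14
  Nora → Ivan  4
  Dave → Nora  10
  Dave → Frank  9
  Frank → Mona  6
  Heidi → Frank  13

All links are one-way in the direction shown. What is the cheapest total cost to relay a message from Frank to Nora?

34

Paths from Frank to Nora:
Frank -> Mona -> Heidi -> Ivan -> Nora: 6 + 9 + 5 + 15 = 35
Frank -> Heidi -> Ivan -> Nora: 14 + 5 + 15 = 34
The minimum is 34.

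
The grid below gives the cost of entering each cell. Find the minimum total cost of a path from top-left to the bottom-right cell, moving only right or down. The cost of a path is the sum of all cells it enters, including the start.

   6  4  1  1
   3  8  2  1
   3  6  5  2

15

Best path: (0,0) (0,1) (0,2) (0,3) (1,3) (2,3)
Cost: 6 + 4 + 1 + 1 + 1 + 2 = 15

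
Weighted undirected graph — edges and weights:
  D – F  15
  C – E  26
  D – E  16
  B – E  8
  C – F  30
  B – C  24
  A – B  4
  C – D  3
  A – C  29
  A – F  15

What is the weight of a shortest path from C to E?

19

Comparing a few candidate routes:
C-D-F-A-B-E: 3 + 15 + 15 + 4 + 8 = 45
C-B-E: 24 + 8 = 32
C-E: 26
C-D-E: 3 + 16 = 19
C-A-B-E: 29 + 4 + 8 = 41
C-F-A-B-E: 30 + 15 + 4 + 8 = 57
The minimum is 19.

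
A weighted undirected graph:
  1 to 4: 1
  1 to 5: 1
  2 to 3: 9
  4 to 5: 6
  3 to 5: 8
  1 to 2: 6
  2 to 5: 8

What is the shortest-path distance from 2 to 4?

Paths from 2 to 4:
2 -> 3 -> 5 -> 1 -> 4: 9 + 8 + 1 + 1 = 19
2 -> 5 -> 1 -> 4: 8 + 1 + 1 = 10
2 -> 1 -> 4: 6 + 1 = 7
2 -> 3 -> 5 -> 4: 9 + 8 + 6 = 23
2 -> 1 -> 5 -> 4: 6 + 1 + 6 = 13
2 -> 5 -> 4: 8 + 6 = 14
Shortest: 7.

7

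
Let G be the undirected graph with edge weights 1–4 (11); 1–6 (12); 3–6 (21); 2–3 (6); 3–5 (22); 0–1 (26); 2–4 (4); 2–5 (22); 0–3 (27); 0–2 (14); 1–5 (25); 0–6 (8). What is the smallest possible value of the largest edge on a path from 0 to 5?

22

Some routes from 0 to 5:
0-6-3-5: max(8, 21, 22) = 22
0-6-3-2-5: max(8, 21, 6, 22) = 22
0-2-3-5: max(14, 6, 22) = 22
0-6-1-4-2-3-5: max(8, 12, 11, 4, 6, 22) = 22
0-6-1-4-2-5: max(8, 12, 11, 4, 22) = 22
The minimum achievable maximum is 22.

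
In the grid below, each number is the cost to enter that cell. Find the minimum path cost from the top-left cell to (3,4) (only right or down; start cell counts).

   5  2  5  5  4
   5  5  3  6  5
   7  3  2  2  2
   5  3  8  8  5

26

Take r0c0 -> r0c1 -> r0c2 -> r1c2 -> r2c2 -> r2c3 -> r2c4 -> r3c4 for a total of 5 + 2 + 5 + 3 + 2 + 2 + 2 + 5 = 26.
(Top row then right column would cost 33.)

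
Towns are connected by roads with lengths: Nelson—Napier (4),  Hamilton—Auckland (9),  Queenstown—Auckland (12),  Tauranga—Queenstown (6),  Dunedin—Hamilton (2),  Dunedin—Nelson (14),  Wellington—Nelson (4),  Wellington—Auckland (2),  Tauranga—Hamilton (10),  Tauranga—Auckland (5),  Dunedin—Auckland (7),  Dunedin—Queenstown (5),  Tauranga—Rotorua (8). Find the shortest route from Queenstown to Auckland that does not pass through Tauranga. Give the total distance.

Candidate routes:
Queenstown → Dunedin → Auckland: 5 + 7 = 12
Queenstown → Dunedin → Hamilton → Auckland: 5 + 2 + 9 = 16
Queenstown → Dunedin → Nelson → Wellington → Auckland: 5 + 14 + 4 + 2 = 25
Queenstown → Auckland: 12
Best route has total 12.

12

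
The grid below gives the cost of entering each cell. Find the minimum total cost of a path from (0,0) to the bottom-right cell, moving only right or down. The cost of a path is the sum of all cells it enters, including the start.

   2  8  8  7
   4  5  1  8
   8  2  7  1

20

Cheapest: [0,0] -> [1,0] -> [1,1] -> [1,2] -> [2,2] -> [2,3]
  2 + 4 + 5 + 1 + 7 + 1 = 20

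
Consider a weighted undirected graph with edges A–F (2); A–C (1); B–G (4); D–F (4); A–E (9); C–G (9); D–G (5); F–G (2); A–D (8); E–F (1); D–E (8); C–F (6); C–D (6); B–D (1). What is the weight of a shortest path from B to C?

Some routes from B to C:
B-D-C: 1 + 6 = 7
B-D-A-C: 1 + 8 + 1 = 10
B-D-F-A-C: 1 + 4 + 2 + 1 = 8
B-G-F-A-C: 4 + 2 + 2 + 1 = 9
The minimum is 7.

7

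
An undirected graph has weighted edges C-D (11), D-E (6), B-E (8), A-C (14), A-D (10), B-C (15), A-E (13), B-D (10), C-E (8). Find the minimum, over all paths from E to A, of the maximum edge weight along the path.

10

Comparing a few candidate routes:
E → B → D → A: max(8, 10, 10) = 10
E → C → D → A: max(8, 11, 10) = 11
E → B → D → C → A: max(8, 10, 11, 14) = 14
E → D → C → A: max(6, 11, 14) = 14
E → A: max(13) = 13
E → D → A: max(6, 10) = 10
The minimum achievable maximum is 10.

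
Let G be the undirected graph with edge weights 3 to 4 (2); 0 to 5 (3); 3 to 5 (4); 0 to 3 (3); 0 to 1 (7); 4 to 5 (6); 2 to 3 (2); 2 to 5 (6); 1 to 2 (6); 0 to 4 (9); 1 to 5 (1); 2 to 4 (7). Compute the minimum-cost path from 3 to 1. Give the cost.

A few of the 3→1 routes:
3 - 0 - 5 - 1: 3 + 3 + 1 = 7
3 - 4 - 5 - 1: 2 + 6 + 1 = 9
3 - 2 - 1: 2 + 6 = 8
3 - 5 - 1: 4 + 1 = 5
3 - 2 - 5 - 1: 2 + 6 + 1 = 9
Best route has total 5.

5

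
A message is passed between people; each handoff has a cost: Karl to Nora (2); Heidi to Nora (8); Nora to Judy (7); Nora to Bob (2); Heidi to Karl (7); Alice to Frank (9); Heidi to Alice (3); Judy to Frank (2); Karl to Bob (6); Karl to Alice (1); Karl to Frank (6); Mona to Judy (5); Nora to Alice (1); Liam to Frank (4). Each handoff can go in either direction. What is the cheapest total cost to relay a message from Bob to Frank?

Comparing a few candidate routes:
Bob→Nora→Judy→Frank: 2 + 7 + 2 = 11
Bob→Nora→Alice→Karl→Frank: 2 + 1 + 1 + 6 = 10
Bob→Nora→Alice→Frank: 2 + 1 + 9 = 12
Bob→Nora→Karl→Alice→Frank: 2 + 2 + 1 + 9 = 14
Bob→Nora→Karl→Frank: 2 + 2 + 6 = 10
Bob→Karl→Frank: 6 + 6 = 12
Best route has total 10.

10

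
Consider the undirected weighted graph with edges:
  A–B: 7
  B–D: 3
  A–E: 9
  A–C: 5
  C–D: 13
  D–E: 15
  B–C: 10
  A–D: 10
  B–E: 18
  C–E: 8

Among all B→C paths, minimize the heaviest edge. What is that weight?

7

Some routes from B to C:
B → A → C: max(7, 5) = 7
B → D → A → C: max(3, 10, 5) = 10
B → A → E → C: max(7, 9, 8) = 9
B → D → A → E → C: max(3, 10, 9, 8) = 10
Smallest bottleneck: 7.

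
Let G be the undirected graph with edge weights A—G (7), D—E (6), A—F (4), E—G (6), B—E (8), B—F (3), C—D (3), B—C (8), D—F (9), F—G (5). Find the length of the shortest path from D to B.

Some routes from D to B:
D → F → B: 9 + 3 = 12
D → E → B: 6 + 8 = 14
D → C → B: 3 + 8 = 11
Best route has total 11.

11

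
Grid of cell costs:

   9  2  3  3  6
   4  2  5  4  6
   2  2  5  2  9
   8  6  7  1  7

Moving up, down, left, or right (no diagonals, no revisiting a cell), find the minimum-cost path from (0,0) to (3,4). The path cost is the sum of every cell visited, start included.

Take r0c0 → r0c1 → r1c1 → r2c1 → r2c2 → r2c3 → r3c3 → r3c4 for a total of 9 + 2 + 2 + 2 + 5 + 2 + 1 + 7 = 30.

30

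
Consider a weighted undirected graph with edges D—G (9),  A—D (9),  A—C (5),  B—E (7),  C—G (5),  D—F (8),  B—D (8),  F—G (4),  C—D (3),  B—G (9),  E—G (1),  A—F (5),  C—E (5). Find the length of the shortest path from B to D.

Some routes from B to D:
B -> G -> C -> D: 9 + 5 + 3 = 17
B -> E -> C -> D: 7 + 5 + 3 = 15
B -> E -> G -> C -> D: 7 + 1 + 5 + 3 = 16
B -> D: 8
B -> E -> G -> D: 7 + 1 + 9 = 17
The minimum is 8.

8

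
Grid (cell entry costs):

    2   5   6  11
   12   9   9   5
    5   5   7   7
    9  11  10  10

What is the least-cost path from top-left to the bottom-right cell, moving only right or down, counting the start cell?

44

One optimal route is [0,0]→[0,1]→[0,2]→[1,2]→[1,3]→[2,3]→[3,3].
Its cost is 2 + 5 + 6 + 9 + 5 + 7 + 10 = 44.
(Top row then right column would cost 46.)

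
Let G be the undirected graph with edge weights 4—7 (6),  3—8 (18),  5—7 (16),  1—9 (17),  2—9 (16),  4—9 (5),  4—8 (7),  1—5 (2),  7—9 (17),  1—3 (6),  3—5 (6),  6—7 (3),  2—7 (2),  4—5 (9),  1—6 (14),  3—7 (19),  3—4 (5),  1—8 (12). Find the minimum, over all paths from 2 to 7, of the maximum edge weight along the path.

2

Comparing a few candidate routes:
2 - 9 - 4 - 5 - 3 - 1 - 6 - 7: max(16, 5, 9, 6, 6, 14, 3) = 16
2 - 7: max(2) = 2
2 - 9 - 4 - 5 - 1 - 6 - 7: max(16, 5, 9, 2, 14, 3) = 16
Best route has worst link 2.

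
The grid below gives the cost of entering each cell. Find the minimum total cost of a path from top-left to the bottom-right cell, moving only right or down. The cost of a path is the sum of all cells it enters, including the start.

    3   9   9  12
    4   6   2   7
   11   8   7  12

One optimal route is [0,0]→[1,0]→[1,1]→[1,2]→[1,3]→[2,3].
Its cost is 3 + 4 + 6 + 2 + 7 + 12 = 34.

34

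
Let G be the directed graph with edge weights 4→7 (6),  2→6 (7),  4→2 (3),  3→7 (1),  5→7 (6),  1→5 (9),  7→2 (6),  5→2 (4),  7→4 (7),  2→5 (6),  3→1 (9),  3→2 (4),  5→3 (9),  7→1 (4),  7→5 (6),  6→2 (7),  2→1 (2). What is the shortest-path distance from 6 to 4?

Some routes from 6 to 4:
6-2-1-5-7-4: 7 + 2 + 9 + 6 + 7 = 31
6-2-5-7-4: 7 + 6 + 6 + 7 = 26
6-2-5-3-7-4: 7 + 6 + 9 + 1 + 7 = 30
Shortest: 26.

26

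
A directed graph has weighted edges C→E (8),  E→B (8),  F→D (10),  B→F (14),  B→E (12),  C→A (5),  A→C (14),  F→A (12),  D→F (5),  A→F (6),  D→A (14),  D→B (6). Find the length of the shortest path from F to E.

28

Candidate routes:
F→A→C→E: 12 + 14 + 8 = 34
F→D→A→C→E: 10 + 14 + 14 + 8 = 46
F→D→B→E: 10 + 6 + 12 = 28
Best route has total 28.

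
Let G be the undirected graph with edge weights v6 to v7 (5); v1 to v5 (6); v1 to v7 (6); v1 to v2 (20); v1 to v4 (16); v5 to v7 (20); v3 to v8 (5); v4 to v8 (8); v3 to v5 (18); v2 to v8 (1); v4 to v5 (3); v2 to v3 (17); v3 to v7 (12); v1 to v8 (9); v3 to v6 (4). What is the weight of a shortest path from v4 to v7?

A few of the v4→v7 routes:
v4 - v5 - v1 - v7: 3 + 6 + 6 = 15
v4 - v8 - v3 - v6 - v7: 8 + 5 + 4 + 5 = 22
v4 - v1 - v7: 16 + 6 = 22
v4 - v5 - v7: 3 + 20 = 23
The minimum is 15.

15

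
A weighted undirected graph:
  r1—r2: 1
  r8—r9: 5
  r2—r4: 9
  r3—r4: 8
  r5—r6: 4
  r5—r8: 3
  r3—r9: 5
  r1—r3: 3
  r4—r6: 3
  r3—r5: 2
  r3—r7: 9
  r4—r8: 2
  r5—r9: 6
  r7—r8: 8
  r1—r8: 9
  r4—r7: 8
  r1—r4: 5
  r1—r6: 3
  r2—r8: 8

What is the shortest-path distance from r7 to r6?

Checking several routes:
r7→r8→r4→r6: 8 + 2 + 3 = 13
r7→r8→r5→r6: 8 + 3 + 4 = 15
r7→r3→r5→r6: 9 + 2 + 4 = 15
r7→r4→r6: 8 + 3 = 11
r7→r3→r1→r6: 9 + 3 + 3 = 15
Best route has total 11.

11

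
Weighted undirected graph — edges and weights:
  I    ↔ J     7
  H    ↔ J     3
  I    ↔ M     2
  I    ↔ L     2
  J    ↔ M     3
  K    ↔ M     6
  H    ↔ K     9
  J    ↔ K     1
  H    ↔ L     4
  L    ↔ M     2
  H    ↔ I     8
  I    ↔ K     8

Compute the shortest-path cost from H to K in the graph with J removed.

Comparing a few candidate routes:
H→K: 9
H→L→M→K: 4 + 2 + 6 = 12
H→L→I→K: 4 + 2 + 8 = 14
Shortest: 9.

9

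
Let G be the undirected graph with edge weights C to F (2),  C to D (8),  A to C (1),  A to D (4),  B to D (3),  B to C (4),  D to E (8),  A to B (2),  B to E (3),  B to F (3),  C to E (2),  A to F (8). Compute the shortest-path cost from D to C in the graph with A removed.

Some routes from D to C avoiding A:
D → B → F → C: 3 + 3 + 2 = 8
D → B → C: 3 + 4 = 7
D → B → E → C: 3 + 3 + 2 = 8
Best route has total 7.

7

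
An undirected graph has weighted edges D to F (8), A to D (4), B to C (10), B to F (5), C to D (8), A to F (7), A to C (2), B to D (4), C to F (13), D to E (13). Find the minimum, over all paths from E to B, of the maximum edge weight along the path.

13

Comparing a few candidate routes:
E → D → A → C → B: max(13, 4, 2, 10) = 13
E → D → B: max(13, 4) = 13
E → D → A → F → B: max(13, 4, 7, 5) = 13
E → D → A → F → C → B: max(13, 4, 7, 13, 10) = 13
E → D → A → C → F → B: max(13, 4, 2, 13, 5) = 13
The minimum achievable maximum is 13.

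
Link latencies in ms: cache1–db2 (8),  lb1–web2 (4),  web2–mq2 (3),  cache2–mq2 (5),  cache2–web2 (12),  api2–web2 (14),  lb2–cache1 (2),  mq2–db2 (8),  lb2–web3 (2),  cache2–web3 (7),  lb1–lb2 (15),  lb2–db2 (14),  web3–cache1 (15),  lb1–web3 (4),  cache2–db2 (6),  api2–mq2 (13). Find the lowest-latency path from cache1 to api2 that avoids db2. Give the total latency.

A few of the cache1→api2 routes:
cache1-lb2-web3-lb1-web2-mq2-api2: 2 + 2 + 4 + 4 + 3 + 13 = 28
cache1-lb2-web3-lb1-web2-api2: 2 + 2 + 4 + 4 + 14 = 26
cache1-lb2-web3-cache2-mq2-web2-api2: 2 + 2 + 7 + 5 + 3 + 14 = 33
cache1-lb2-web3-cache2-mq2-api2: 2 + 2 + 7 + 5 + 13 = 29
cache1-lb2-lb1-web2-api2: 2 + 15 + 4 + 14 = 35
Shortest: 26 ms.

26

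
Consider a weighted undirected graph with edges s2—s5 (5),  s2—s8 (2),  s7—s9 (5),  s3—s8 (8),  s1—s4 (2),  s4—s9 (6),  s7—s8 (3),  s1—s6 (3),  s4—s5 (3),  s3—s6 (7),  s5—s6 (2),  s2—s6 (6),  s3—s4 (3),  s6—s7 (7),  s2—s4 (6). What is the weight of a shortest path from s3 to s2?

Comparing a few candidate routes:
s3 - s4 - s5 - s2: 3 + 3 + 5 = 11
s3 - s8 - s2: 8 + 2 = 10
s3 - s4 - s2: 3 + 6 = 9
The minimum is 9.

9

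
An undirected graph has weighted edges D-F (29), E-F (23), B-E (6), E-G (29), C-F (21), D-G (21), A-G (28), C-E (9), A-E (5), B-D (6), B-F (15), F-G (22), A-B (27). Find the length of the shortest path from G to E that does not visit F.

29

Candidate routes:
G → A → E: 28 + 5 = 33
G → A → B → E: 28 + 27 + 6 = 61
G → D → B → A → E: 21 + 6 + 27 + 5 = 59
G → E: 29
G → D → B → E: 21 + 6 + 6 = 33
Best route has total 29.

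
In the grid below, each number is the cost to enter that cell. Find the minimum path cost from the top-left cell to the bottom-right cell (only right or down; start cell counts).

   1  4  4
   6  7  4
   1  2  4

14

Cheapest: (0,0) (1,0) (2,0) (2,1) (2,2)
  1 + 6 + 1 + 2 + 4 = 14
(Top row then right column would cost 17.)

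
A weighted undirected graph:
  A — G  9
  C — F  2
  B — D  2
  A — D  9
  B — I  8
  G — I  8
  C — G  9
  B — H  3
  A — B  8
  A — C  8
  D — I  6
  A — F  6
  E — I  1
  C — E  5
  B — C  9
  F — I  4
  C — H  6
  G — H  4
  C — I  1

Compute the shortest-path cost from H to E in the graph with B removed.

8

Comparing a few candidate routes:
H → G → C → I → E: 4 + 9 + 1 + 1 = 15
H → G → C → E: 4 + 9 + 5 = 18
H → G → I → E: 4 + 8 + 1 = 13
H → C → F → I → E: 6 + 2 + 4 + 1 = 13
H → C → E: 6 + 5 = 11
H → C → I → E: 6 + 1 + 1 = 8
Shortest: 8.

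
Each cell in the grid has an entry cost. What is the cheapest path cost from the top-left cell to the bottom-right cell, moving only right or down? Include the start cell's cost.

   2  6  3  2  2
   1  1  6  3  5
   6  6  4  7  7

25

Cheapest: (0,0) (1,0) (1,1) (1,2) (1,3) (1,4) (2,4)
  2 + 1 + 1 + 6 + 3 + 5 + 7 = 25
For comparison, the top-then-right route costs 27.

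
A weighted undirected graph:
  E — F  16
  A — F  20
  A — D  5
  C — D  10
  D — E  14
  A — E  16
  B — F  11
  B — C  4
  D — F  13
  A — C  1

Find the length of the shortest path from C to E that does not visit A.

24

Routes from C to E avoiding A:
C -> B -> F -> D -> E: 4 + 11 + 13 + 14 = 42
C -> D -> F -> E: 10 + 13 + 16 = 39
C -> D -> E: 10 + 14 = 24
C -> B -> F -> E: 4 + 11 + 16 = 31
The minimum is 24.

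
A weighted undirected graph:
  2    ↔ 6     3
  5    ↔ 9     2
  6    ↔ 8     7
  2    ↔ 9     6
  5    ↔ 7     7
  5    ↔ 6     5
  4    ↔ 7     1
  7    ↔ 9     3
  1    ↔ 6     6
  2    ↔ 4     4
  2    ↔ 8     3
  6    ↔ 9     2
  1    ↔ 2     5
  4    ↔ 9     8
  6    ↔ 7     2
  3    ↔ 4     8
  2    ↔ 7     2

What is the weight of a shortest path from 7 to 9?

3

Comparing a few candidate routes:
7 -> 5 -> 9: 7 + 2 = 9
7 -> 9: 3
7 -> 2 -> 9: 2 + 6 = 8
7 -> 6 -> 9: 2 + 2 = 4
7 -> 2 -> 6 -> 9: 2 + 3 + 2 = 7
Best route has total 3.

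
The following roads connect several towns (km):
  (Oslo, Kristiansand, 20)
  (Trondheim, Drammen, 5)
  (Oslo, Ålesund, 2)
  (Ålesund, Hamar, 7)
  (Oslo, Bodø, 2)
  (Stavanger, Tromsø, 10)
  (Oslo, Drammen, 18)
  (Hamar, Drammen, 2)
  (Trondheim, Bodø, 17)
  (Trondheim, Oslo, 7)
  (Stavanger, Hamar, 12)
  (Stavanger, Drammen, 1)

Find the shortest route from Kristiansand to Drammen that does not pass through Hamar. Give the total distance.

32

Paths from Kristiansand to Drammen avoiding Hamar:
Kristiansand - Oslo - Drammen: 20 + 18 = 38
Kristiansand - Oslo - Bodø - Trondheim - Drammen: 20 + 2 + 17 + 5 = 44
Kristiansand - Oslo - Trondheim - Drammen: 20 + 7 + 5 = 32
Shortest: 32 km.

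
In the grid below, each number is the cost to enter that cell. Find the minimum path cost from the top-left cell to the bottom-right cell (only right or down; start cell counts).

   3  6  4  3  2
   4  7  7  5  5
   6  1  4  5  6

Path r0c0→r0c1→r0c2→r0c3→r0c4→r1c4→r2c4: 3 + 6 + 4 + 3 + 2 + 5 + 6 = 29.

29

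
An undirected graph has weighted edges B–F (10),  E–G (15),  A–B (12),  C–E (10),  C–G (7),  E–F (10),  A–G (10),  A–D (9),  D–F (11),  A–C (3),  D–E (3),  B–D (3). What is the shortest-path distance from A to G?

Comparing a few candidate routes:
A - C - G: 3 + 7 = 10
A - D - E - G: 9 + 3 + 15 = 27
A - G: 10
A - D - E - C - G: 9 + 3 + 10 + 7 = 29
A - C - E - G: 3 + 10 + 15 = 28
Shortest: 10.

10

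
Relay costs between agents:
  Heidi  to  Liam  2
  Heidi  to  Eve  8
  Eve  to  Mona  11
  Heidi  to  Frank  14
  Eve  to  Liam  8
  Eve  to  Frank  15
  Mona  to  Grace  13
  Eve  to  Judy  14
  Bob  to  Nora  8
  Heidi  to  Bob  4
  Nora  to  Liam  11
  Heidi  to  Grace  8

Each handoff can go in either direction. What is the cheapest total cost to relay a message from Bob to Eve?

12

Checking several routes:
Bob - Nora - Liam - Heidi - Eve: 8 + 11 + 2 + 8 = 29
Bob - Nora - Liam - Eve: 8 + 11 + 8 = 27
Bob - Heidi - Eve: 4 + 8 = 12
Bob - Heidi - Liam - Eve: 4 + 2 + 8 = 14
The minimum is 12.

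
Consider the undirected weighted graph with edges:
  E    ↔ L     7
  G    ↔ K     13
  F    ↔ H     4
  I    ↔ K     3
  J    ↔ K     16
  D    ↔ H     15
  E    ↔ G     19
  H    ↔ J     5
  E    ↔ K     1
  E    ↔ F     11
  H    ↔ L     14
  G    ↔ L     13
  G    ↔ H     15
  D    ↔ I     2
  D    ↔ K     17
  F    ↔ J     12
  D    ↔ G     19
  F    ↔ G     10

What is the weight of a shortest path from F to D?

17

Checking several routes:
F -> E -> K -> I -> D: 11 + 1 + 3 + 2 = 17
F -> H -> D: 4 + 15 = 19
F -> G -> K -> I -> D: 10 + 13 + 3 + 2 = 28
F -> H -> J -> K -> I -> D: 4 + 5 + 16 + 3 + 2 = 30
F -> G -> D: 10 + 19 = 29
F -> E -> K -> D: 11 + 1 + 17 = 29
Best route has total 17.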